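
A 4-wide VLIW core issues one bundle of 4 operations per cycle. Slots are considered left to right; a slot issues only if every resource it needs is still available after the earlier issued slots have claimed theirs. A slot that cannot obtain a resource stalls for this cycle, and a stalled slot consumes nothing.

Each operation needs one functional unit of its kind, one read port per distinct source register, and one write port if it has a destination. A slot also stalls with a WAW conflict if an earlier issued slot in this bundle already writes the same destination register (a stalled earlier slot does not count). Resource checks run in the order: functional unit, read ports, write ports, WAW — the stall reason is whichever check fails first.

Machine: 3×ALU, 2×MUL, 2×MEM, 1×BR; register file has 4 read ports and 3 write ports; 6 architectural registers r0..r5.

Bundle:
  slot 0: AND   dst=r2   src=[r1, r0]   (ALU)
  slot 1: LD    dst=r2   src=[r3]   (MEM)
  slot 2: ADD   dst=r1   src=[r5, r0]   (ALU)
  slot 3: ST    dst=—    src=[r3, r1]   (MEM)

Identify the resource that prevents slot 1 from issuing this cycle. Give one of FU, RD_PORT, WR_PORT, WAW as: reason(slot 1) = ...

reason(slot 1) = WAW

  0. ALU→r2 ⇒ go  {2A/2Mu/2Ld/1B | 2r 2w}
  1. MEM→r2 ⇒ no(WAW)  {2A/2Mu/2Ld/1B | 2r 2w}
  2. ALU→r1 ⇒ go  {1A/2Mu/2Ld/1B | 0r 1w}
  3. MEM ⇒ no(RD_PORT)  {1A/2Mu/2Ld/1B | 0r 1w}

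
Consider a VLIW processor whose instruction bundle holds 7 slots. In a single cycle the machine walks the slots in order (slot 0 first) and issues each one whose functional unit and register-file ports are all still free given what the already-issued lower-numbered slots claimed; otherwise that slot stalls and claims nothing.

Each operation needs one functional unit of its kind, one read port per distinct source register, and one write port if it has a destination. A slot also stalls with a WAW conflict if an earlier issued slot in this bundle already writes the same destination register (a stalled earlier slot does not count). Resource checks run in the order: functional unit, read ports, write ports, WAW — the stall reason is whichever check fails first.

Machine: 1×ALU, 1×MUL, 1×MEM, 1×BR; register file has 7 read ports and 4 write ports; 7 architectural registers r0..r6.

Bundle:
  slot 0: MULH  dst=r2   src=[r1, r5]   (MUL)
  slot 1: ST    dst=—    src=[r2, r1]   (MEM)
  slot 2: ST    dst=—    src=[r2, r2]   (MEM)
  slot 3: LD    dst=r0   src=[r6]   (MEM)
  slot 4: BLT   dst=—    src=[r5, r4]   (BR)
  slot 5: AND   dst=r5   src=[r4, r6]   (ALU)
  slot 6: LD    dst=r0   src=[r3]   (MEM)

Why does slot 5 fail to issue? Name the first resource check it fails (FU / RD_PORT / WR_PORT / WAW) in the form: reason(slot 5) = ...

reason(slot 5) = RD_PORT

[0] MUL needs rd=2 wr=1: ok; after: ALU=1 MUL=0 MEM=1 BR=1, R=5, W=3
[1] MEM needs rd=2 wr=0: ok; after: ALU=1 MUL=0 MEM=0 BR=1, R=3, W=3
[2] MEM needs rd=1 wr=0: FU; after: ALU=1 MUL=0 MEM=0 BR=1, R=3, W=3
[3] MEM needs rd=1 wr=1: FU; after: ALU=1 MUL=0 MEM=0 BR=1, R=3, W=3
[4] BR needs rd=2 wr=0: ok; after: ALU=1 MUL=0 MEM=0 BR=0, R=1, W=3
[5] ALU needs rd=2 wr=1: RD_PORT; after: ALU=1 MUL=0 MEM=0 BR=0, R=1, W=3
[6] MEM needs rd=1 wr=1: FU; after: ALU=1 MUL=0 MEM=0 BR=0, R=1, W=3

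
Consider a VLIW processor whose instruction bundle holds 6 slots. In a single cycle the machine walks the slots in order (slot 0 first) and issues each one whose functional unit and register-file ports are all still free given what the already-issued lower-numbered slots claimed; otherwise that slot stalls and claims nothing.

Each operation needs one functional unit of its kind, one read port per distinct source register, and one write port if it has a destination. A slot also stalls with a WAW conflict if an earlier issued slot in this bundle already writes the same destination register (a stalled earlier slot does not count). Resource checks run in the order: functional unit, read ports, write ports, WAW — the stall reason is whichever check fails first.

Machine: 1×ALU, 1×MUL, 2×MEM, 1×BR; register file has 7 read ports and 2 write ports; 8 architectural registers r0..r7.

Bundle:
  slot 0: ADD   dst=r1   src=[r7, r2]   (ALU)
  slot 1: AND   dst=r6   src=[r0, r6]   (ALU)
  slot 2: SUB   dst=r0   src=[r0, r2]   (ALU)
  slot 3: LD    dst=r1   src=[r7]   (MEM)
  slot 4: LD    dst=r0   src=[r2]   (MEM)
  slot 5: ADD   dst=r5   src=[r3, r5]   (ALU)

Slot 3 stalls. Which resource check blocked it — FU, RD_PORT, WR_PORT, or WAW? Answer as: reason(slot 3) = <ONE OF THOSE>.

reason(slot 3) = WAW

slot 0 (ALU): ISSUE — free A0,Mu1,Ld2,B1 rp5 wp1
slot 1 (ALU): stall FU — free A0,Mu1,Ld2,B1 rp5 wp1
slot 2 (ALU): stall FU — free A0,Mu1,Ld2,B1 rp5 wp1
slot 3 (MEM): stall WAW — free A0,Mu1,Ld2,B1 rp5 wp1
slot 4 (MEM): ISSUE — free A0,Mu1,Ld1,B1 rp4 wp0
slot 5 (ALU): stall FU — free A0,Mu1,Ld1,B1 rp4 wp0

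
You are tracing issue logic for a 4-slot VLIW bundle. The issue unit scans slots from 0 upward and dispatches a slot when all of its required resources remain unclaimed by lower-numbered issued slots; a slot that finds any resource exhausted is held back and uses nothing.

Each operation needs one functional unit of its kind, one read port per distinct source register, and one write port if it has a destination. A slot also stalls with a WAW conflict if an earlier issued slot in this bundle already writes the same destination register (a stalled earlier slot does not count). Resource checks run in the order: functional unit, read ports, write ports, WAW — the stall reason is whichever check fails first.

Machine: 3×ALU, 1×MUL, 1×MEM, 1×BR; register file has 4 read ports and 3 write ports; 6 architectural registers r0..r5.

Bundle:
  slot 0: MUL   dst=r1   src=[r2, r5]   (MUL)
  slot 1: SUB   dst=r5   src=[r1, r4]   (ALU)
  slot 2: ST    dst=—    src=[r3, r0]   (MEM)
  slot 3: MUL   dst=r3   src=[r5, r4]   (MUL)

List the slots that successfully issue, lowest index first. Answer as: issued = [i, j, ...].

issued = [0, 1]

[0] MUL needs rd=2 wr=1: ok; after: ALU=3 MUL=0 MEM=1 BR=1, R=2, W=2
[1] ALU needs rd=2 wr=1: ok; after: ALU=2 MUL=0 MEM=1 BR=1, R=0, W=1
[2] MEM needs rd=2 wr=0: RD_PORT; after: ALU=2 MUL=0 MEM=1 BR=1, R=0, W=1
[3] MUL needs rd=2 wr=1: FU; after: ALU=2 MUL=0 MEM=1 BR=1, R=0, W=1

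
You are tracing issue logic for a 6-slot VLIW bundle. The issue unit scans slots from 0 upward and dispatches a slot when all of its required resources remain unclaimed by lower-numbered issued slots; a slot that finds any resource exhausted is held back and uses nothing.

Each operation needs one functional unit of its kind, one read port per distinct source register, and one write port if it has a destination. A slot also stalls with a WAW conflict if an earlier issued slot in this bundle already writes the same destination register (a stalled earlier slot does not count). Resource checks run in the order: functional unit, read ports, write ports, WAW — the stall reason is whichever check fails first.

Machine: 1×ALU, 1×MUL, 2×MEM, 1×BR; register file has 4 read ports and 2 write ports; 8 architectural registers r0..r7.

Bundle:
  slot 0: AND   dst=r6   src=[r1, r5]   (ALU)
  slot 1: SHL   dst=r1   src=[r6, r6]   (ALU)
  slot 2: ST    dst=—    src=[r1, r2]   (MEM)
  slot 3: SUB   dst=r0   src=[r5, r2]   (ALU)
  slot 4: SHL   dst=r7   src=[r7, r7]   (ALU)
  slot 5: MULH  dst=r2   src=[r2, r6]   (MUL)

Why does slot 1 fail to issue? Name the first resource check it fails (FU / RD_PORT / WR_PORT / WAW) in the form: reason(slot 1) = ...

  0. ALU→r6 ⇒ go  {0A/1Mu/2Ld/1B | 2r 1w}
  1. ALU→r1 ⇒ no(FU)  {0A/1Mu/2Ld/1B | 2r 1w}
  2. MEM ⇒ go  {0A/1Mu/1Ld/1B | 0r 1w}
  3. ALU→r0 ⇒ no(FU)  {0A/1Mu/1Ld/1B | 0r 1w}
  4. ALU→r7 ⇒ no(FU)  {0A/1Mu/1Ld/1B | 0r 1w}
  5. MUL→r2 ⇒ no(RD_PORT)  {0A/1Mu/1Ld/1B | 0r 1w}

reason(slot 1) = FU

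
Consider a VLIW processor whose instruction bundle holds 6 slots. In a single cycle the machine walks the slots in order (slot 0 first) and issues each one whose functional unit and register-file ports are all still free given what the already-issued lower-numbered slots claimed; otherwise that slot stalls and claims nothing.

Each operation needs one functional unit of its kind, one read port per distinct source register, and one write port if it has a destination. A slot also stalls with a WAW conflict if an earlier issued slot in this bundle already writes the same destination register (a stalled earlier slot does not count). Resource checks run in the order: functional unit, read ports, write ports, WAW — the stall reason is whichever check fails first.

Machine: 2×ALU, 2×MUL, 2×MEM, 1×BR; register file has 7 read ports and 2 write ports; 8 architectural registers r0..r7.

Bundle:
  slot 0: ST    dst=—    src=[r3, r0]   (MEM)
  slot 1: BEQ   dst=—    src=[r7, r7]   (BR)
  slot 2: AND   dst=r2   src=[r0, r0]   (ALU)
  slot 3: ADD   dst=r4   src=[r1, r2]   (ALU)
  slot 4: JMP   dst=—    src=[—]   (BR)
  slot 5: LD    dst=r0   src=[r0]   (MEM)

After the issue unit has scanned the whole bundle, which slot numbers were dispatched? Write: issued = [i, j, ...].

issued = [0, 1, 2, 3]

(0) want 1×MEM +2rd +0wr — yes → AL2|MU2|ME1|BR1|rd5|wr2
(1) want 1×BR +1rd +0wr — yes → AL2|MU2|ME1|BR0|rd4|wr2
(2) want 1×ALU +1rd +1wr — yes → AL1|MU2|ME1|BR0|rd3|wr1
(3) want 1×ALU +2rd +1wr — yes → AL0|MU2|ME1|BR0|rd1|wr0
(4) want 1×BR +0rd +0wr — FU → AL0|MU2|ME1|BR0|rd1|wr0
(5) want 1×MEM +1rd +1wr — WR_PORT → AL0|MU2|ME1|BR0|rd1|wr0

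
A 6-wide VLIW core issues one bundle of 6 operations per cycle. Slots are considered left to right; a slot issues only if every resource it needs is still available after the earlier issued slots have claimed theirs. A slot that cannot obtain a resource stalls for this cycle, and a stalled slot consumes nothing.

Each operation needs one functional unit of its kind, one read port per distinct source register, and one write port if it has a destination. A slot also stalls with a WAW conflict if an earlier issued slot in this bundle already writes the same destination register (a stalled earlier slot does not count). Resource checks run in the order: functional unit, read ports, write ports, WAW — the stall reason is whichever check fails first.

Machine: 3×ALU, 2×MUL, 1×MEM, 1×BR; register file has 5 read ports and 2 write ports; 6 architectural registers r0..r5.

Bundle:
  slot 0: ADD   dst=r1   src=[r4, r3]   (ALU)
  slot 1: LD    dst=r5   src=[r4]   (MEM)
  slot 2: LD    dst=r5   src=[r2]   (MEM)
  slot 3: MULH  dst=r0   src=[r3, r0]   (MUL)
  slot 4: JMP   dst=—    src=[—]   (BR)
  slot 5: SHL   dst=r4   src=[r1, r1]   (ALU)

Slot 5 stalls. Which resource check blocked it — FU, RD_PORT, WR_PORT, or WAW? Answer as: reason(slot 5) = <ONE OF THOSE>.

(0) want 1×ALU +2rd +1wr — yes → AL2|MU2|ME1|BR1|rd3|wr1
(1) want 1×MEM +1rd +1wr — yes → AL2|MU2|ME0|BR1|rd2|wr0
(2) want 1×MEM +1rd +1wr — FU → AL2|MU2|ME0|BR1|rd2|wr0
(3) want 1×MUL +2rd +1wr — WR_PORT → AL2|MU2|ME0|BR1|rd2|wr0
(4) want 1×BR +0rd +0wr — yes → AL2|MU2|ME0|BR0|rd2|wr0
(5) want 1×ALU +1rd +1wr — WR_PORT → AL2|MU2|ME0|BR0|rd2|wr0

reason(slot 5) = WR_PORT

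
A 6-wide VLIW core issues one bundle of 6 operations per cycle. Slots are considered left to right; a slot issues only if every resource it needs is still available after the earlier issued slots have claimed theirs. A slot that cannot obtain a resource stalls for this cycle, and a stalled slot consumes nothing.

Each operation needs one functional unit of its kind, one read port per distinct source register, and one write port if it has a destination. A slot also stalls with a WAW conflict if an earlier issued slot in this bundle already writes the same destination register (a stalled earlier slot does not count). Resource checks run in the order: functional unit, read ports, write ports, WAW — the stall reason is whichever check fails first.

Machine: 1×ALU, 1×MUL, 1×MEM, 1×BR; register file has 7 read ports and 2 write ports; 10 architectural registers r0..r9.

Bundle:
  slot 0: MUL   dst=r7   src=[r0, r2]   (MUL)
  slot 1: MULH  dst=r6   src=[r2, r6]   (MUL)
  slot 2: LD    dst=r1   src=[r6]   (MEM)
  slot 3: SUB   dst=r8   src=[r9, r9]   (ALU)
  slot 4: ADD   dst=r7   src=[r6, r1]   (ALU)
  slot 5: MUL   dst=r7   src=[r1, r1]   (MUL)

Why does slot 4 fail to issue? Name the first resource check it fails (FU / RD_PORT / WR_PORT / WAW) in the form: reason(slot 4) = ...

reason(slot 4) = WR_PORT

  0. MUL→r7 ⇒ go  {1A/0Mu/1Ld/1B | 5r 1w}
  1. MUL→r6 ⇒ no(FU)  {1A/0Mu/1Ld/1B | 5r 1w}
  2. MEM→r1 ⇒ go  {1A/0Mu/0Ld/1B | 4r 0w}
  3. ALU→r8 ⇒ no(WR_PORT)  {1A/0Mu/0Ld/1B | 4r 0w}
  4. ALU→r7 ⇒ no(WR_PORT)  {1A/0Mu/0Ld/1B | 4r 0w}
  5. MUL→r7 ⇒ no(FU)  {1A/0Mu/0Ld/1B | 4r 0w}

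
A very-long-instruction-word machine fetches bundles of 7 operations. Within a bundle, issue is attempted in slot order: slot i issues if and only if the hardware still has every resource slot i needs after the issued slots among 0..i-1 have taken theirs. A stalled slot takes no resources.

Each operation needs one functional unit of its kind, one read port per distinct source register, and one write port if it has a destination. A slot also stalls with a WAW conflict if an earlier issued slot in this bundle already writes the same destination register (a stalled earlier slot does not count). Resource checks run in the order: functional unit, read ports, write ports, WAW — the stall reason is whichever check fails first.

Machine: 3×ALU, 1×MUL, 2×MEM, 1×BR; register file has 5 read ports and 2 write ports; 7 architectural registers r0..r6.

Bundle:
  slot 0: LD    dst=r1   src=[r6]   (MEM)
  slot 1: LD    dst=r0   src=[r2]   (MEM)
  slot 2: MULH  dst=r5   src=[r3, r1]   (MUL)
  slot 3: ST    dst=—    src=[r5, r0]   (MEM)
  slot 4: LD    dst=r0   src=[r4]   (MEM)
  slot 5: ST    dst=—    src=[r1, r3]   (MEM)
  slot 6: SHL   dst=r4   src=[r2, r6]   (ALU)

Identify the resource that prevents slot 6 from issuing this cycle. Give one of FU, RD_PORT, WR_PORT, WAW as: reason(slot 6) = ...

slot 0 (MEM): ISSUE — free A3,Mu1,Ld1,B1 rp4 wp1
slot 1 (MEM): ISSUE — free A3,Mu1,Ld0,B1 rp3 wp0
slot 2 (MUL): stall WR_PORT — free A3,Mu1,Ld0,B1 rp3 wp0
slot 3 (MEM): stall FU — free A3,Mu1,Ld0,B1 rp3 wp0
slot 4 (MEM): stall FU — free A3,Mu1,Ld0,B1 rp3 wp0
slot 5 (MEM): stall FU — free A3,Mu1,Ld0,B1 rp3 wp0
slot 6 (ALU): stall WR_PORT — free A3,Mu1,Ld0,B1 rp3 wp0

reason(slot 6) = WR_PORT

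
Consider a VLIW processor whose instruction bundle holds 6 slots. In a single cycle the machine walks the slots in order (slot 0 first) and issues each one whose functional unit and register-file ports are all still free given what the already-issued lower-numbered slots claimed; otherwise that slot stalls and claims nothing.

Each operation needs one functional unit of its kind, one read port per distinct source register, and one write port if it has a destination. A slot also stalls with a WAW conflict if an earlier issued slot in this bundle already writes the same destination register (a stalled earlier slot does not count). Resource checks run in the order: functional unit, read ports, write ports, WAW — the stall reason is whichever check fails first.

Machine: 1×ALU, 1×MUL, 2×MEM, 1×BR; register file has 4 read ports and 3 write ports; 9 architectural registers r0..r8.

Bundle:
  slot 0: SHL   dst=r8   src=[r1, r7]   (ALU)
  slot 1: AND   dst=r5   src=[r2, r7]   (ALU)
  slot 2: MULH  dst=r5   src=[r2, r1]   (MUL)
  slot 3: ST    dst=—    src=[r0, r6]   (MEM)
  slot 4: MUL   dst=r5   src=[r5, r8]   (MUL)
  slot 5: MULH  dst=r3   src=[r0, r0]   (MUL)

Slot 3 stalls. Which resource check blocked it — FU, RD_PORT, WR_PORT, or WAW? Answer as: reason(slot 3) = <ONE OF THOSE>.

  0. ALU→r8 ⇒ go  {0A/1Mu/2Ld/1B | 2r 2w}
  1. ALU→r5 ⇒ no(FU)  {0A/1Mu/2Ld/1B | 2r 2w}
  2. MUL→r5 ⇒ go  {0A/0Mu/2Ld/1B | 0r 1w}
  3. MEM ⇒ no(RD_PORT)  {0A/0Mu/2Ld/1B | 0r 1w}
  4. MUL→r5 ⇒ no(FU)  {0A/0Mu/2Ld/1B | 0r 1w}
  5. MUL→r3 ⇒ no(FU)  {0A/0Mu/2Ld/1B | 0r 1w}

reason(slot 3) = RD_PORT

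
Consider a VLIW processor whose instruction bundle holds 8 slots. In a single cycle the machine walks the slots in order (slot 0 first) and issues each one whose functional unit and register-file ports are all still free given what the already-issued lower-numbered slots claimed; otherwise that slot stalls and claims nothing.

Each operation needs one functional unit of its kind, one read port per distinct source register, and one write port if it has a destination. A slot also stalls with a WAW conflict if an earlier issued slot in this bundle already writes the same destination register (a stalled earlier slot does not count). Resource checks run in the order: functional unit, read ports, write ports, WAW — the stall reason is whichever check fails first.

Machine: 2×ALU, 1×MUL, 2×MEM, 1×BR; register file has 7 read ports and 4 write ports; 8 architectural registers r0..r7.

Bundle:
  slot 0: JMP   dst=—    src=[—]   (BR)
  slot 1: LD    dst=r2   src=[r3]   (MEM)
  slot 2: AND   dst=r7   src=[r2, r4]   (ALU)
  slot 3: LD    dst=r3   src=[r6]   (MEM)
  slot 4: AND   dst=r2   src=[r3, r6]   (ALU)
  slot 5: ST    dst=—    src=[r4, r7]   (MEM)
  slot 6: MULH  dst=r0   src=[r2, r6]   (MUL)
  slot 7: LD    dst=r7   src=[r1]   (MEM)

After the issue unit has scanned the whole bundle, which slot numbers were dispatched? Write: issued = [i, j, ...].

issued = [0, 1, 2, 3, 6]

(0) want 1×BR +0rd +0wr — yes → AL2|MU1|ME2|BR0|rd7|wr4
(1) want 1×MEM +1rd +1wr — yes → AL2|MU1|ME1|BR0|rd6|wr3
(2) want 1×ALU +2rd +1wr — yes → AL1|MU1|ME1|BR0|rd4|wr2
(3) want 1×MEM +1rd +1wr — yes → AL1|MU1|ME0|BR0|rd3|wr1
(4) want 1×ALU +2rd +1wr — WAW → AL1|MU1|ME0|BR0|rd3|wr1
(5) want 1×MEM +2rd +0wr — FU → AL1|MU1|ME0|BR0|rd3|wr1
(6) want 1×MUL +2rd +1wr — yes → AL1|MU0|ME0|BR0|rd1|wr0
(7) want 1×MEM +1rd +1wr — FU → AL1|MU0|ME0|BR0|rd1|wr0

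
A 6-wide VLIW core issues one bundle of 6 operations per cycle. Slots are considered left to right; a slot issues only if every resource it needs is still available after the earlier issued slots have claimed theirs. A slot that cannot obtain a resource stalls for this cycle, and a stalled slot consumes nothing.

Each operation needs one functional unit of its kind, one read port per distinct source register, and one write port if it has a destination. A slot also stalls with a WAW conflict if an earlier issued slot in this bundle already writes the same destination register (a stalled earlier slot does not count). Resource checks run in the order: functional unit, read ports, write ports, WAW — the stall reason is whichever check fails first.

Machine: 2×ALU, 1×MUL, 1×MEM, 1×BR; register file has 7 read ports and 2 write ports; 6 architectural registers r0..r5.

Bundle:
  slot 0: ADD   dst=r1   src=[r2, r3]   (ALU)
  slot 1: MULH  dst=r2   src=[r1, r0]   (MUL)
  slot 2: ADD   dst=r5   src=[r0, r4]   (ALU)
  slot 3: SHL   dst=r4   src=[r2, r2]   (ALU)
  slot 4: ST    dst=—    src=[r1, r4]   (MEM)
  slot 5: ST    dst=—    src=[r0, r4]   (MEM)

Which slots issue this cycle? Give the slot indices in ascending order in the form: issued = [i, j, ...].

issued = [0, 1, 4]

[0] ALU needs rd=2 wr=1: ok; after: ALU=1 MUL=1 MEM=1 BR=1, R=5, W=1
[1] MUL needs rd=2 wr=1: ok; after: ALU=1 MUL=0 MEM=1 BR=1, R=3, W=0
[2] ALU needs rd=2 wr=1: WR_PORT; after: ALU=1 MUL=0 MEM=1 BR=1, R=3, W=0
[3] ALU needs rd=1 wr=1: WR_PORT; after: ALU=1 MUL=0 MEM=1 BR=1, R=3, W=0
[4] MEM needs rd=2 wr=0: ok; after: ALU=1 MUL=0 MEM=0 BR=1, R=1, W=0
[5] MEM needs rd=2 wr=0: FU; after: ALU=1 MUL=0 MEM=0 BR=1, R=1, W=0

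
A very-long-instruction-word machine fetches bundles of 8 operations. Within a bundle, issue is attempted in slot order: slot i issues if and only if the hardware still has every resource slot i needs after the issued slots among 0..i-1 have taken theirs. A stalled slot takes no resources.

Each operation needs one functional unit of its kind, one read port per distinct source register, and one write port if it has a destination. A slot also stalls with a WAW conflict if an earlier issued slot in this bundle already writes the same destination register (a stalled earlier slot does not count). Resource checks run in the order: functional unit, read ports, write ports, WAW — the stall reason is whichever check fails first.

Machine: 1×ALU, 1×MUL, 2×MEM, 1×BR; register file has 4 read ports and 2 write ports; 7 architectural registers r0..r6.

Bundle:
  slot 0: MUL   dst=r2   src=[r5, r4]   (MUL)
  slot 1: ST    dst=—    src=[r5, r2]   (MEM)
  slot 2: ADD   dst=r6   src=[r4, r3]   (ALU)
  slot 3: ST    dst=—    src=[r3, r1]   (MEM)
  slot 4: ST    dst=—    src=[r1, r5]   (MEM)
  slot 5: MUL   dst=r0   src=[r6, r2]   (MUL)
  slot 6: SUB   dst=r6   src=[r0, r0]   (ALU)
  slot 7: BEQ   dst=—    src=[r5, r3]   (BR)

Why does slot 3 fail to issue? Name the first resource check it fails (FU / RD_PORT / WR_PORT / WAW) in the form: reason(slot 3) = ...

reason(slot 3) = RD_PORT

#0 MUL src=r5,r4 dispatched  <A:1 Mu:0 Ld:2 B:1 rd:2 wr:1>
#1 MEM src=r5,r2 dispatched  <A:1 Mu:0 Ld:1 B:1 rd:0 wr:1>
#2 ALU src=r4,r3 held:RD_PORT  <A:1 Mu:0 Ld:1 B:1 rd:0 wr:1>
#3 MEM src=r3,r1 held:RD_PORT  <A:1 Mu:0 Ld:1 B:1 rd:0 wr:1>
#4 MEM src=r1,r5 held:RD_PORT  <A:1 Mu:0 Ld:1 B:1 rd:0 wr:1>
#5 MUL src=r6,r2 held:FU  <A:1 Mu:0 Ld:1 B:1 rd:0 wr:1>
#6 ALU src=r0,r0 held:RD_PORT  <A:1 Mu:0 Ld:1 B:1 rd:0 wr:1>
#7 BR src=r5,r3 held:RD_PORT  <A:1 Mu:0 Ld:1 B:1 rd:0 wr:1>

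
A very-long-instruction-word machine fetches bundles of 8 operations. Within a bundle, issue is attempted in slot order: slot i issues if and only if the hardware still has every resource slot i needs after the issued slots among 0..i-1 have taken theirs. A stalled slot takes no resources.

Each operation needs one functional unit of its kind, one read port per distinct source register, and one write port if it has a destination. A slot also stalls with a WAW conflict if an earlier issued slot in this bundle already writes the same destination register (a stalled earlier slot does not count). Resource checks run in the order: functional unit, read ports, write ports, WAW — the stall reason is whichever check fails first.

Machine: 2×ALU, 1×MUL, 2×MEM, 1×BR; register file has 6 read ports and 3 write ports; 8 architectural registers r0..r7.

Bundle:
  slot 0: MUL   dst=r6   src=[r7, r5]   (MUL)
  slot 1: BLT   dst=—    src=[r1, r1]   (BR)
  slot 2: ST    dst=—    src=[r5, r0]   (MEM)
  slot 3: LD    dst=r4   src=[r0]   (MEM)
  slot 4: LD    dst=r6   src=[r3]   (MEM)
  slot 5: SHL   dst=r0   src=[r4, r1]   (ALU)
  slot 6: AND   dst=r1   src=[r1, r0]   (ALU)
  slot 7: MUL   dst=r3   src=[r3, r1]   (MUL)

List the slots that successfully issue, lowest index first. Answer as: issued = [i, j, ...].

slot 0 (MUL): ISSUE — free A2,Mu0,Ld2,B1 rp4 wp2
slot 1 (BR): ISSUE — free A2,Mu0,Ld2,B0 rp3 wp2
slot 2 (MEM): ISSUE — free A2,Mu0,Ld1,B0 rp1 wp2
slot 3 (MEM): ISSUE — free A2,Mu0,Ld0,B0 rp0 wp1
slot 4 (MEM): stall FU — free A2,Mu0,Ld0,B0 rp0 wp1
slot 5 (ALU): stall RD_PORT — free A2,Mu0,Ld0,B0 rp0 wp1
slot 6 (ALU): stall RD_PORT — free A2,Mu0,Ld0,B0 rp0 wp1
slot 7 (MUL): stall FU — free A2,Mu0,Ld0,B0 rp0 wp1

issued = [0, 1, 2, 3]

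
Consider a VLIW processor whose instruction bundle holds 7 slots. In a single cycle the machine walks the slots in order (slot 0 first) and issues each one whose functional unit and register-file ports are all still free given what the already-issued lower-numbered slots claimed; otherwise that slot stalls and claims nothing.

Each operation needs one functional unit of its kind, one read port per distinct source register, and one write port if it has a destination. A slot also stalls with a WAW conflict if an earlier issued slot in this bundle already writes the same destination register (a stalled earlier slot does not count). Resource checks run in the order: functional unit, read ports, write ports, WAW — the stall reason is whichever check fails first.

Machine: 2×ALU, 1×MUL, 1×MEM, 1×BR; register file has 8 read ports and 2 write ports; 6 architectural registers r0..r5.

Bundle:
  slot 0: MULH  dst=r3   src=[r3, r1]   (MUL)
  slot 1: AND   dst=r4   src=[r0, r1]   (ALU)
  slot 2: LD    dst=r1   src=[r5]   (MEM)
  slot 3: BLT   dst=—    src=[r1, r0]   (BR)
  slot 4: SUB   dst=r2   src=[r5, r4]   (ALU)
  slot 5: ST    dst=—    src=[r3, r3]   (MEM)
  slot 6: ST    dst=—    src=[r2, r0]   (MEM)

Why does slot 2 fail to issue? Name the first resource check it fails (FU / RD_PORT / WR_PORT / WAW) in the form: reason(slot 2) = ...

  0. MUL→r3 ⇒ go  {2A/0Mu/1Ld/1B | 6r 1w}
  1. ALU→r4 ⇒ go  {1A/0Mu/1Ld/1B | 4r 0w}
  2. MEM→r1 ⇒ no(WR_PORT)  {1A/0Mu/1Ld/1B | 4r 0w}
  3. BR ⇒ go  {1A/0Mu/1Ld/0B | 2r 0w}
  4. ALU→r2 ⇒ no(WR_PORT)  {1A/0Mu/1Ld/0B | 2r 0w}
  5. MEM ⇒ go  {1A/0Mu/0Ld/0B | 1r 0w}
  6. MEM ⇒ no(FU)  {1A/0Mu/0Ld/0B | 1r 0w}

reason(slot 2) = WR_PORT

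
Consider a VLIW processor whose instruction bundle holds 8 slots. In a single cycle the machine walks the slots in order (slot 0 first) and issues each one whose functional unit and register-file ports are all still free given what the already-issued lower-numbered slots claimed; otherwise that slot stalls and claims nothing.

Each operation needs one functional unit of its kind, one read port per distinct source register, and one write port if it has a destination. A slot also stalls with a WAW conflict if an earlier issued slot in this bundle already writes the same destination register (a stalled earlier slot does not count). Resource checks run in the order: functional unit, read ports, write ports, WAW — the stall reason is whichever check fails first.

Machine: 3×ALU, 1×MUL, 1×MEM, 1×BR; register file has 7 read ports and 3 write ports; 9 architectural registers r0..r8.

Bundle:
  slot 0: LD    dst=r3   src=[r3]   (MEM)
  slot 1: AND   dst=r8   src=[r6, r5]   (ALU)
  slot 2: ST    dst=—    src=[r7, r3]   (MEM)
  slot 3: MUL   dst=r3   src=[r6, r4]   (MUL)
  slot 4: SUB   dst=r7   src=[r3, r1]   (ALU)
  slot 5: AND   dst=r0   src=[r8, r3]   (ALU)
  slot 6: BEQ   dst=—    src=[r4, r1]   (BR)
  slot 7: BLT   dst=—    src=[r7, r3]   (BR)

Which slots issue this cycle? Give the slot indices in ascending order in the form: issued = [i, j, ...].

slot 0 (MEM): ISSUE — free A3,Mu1,Ld0,B1 rp6 wp2
slot 1 (ALU): ISSUE — free A2,Mu1,Ld0,B1 rp4 wp1
slot 2 (MEM): stall FU — free A2,Mu1,Ld0,B1 rp4 wp1
slot 3 (MUL): stall WAW — free A2,Mu1,Ld0,B1 rp4 wp1
slot 4 (ALU): ISSUE — free A1,Mu1,Ld0,B1 rp2 wp0
slot 5 (ALU): stall WR_PORT — free A1,Mu1,Ld0,B1 rp2 wp0
slot 6 (BR): ISSUE — free A1,Mu1,Ld0,B0 rp0 wp0
slot 7 (BR): stall FU — free A1,Mu1,Ld0,B0 rp0 wp0

issued = [0, 1, 4, 6]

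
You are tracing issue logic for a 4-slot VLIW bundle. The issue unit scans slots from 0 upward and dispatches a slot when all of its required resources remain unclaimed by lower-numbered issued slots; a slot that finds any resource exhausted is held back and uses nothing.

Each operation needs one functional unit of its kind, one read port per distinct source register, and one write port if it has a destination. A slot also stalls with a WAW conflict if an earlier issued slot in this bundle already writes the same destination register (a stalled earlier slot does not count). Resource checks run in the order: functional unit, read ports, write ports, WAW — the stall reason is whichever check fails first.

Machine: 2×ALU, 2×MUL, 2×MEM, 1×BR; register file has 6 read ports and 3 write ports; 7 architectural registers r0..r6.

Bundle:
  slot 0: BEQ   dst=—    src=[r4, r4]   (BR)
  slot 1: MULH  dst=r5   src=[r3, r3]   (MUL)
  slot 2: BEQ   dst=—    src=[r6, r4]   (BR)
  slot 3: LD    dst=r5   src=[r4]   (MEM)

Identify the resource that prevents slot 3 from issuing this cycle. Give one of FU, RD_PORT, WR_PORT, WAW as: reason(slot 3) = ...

reason(slot 3) = WAW

  0. BR ⇒ go  {2A/2Mu/2Ld/0B | 5r 3w}
  1. MUL→r5 ⇒ go  {2A/1Mu/2Ld/0B | 4r 2w}
  2. BR ⇒ no(FU)  {2A/1Mu/2Ld/0B | 4r 2w}
  3. MEM→r5 ⇒ no(WAW)  {2A/1Mu/2Ld/0B | 4r 2w}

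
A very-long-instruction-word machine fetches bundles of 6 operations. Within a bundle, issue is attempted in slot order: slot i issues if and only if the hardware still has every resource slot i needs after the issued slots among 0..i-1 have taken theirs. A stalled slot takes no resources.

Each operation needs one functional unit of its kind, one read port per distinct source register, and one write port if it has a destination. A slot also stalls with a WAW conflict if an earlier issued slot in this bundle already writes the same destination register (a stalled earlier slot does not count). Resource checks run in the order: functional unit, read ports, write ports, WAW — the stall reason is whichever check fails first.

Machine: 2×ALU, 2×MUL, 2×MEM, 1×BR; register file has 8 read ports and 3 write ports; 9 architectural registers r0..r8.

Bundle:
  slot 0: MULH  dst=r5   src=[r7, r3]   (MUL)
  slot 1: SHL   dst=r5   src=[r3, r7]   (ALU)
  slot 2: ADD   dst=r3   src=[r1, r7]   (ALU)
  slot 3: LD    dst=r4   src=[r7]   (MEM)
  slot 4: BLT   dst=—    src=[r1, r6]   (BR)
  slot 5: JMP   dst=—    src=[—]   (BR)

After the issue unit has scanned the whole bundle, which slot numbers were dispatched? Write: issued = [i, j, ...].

#0 MUL src=r7,r3 dispatched  <A:2 Mu:1 Ld:2 B:1 rd:6 wr:2>
#1 ALU src=r3,r7 held:WAW  <A:2 Mu:1 Ld:2 B:1 rd:6 wr:2>
#2 ALU src=r1,r7 dispatched  <A:1 Mu:1 Ld:2 B:1 rd:4 wr:1>
#3 MEM src=r7 dispatched  <A:1 Mu:1 Ld:1 B:1 rd:3 wr:0>
#4 BR src=r1,r6 dispatched  <A:1 Mu:1 Ld:1 B:0 rd:1 wr:0>
#5 BR src=- held:FU  <A:1 Mu:1 Ld:1 B:0 rd:1 wr:0>

issued = [0, 2, 3, 4]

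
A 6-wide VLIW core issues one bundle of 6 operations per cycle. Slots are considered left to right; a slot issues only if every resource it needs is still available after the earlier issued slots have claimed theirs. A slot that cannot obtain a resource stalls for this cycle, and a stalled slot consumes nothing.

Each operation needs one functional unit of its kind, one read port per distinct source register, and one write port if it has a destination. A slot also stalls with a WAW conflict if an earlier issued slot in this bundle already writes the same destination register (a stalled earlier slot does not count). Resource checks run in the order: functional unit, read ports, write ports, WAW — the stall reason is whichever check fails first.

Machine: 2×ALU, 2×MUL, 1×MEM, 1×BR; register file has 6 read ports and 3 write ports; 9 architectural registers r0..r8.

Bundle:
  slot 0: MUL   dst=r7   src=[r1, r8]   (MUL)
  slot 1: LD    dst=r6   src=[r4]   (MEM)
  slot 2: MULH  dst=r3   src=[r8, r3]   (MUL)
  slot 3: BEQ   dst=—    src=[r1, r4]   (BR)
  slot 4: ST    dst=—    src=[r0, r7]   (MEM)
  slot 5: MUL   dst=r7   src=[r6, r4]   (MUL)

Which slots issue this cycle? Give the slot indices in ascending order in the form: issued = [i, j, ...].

(0) want 1×MUL +2rd +1wr — yes → AL2|MU1|ME1|BR1|rd4|wr2
(1) want 1×MEM +1rd +1wr — yes → AL2|MU1|ME0|BR1|rd3|wr1
(2) want 1×MUL +2rd +1wr — yes → AL2|MU0|ME0|BR1|rd1|wr0
(3) want 1×BR +2rd +0wr — RD_PORT → AL2|MU0|ME0|BR1|rd1|wr0
(4) want 1×MEM +2rd +0wr — FU → AL2|MU0|ME0|BR1|rd1|wr0
(5) want 1×MUL +2rd +1wr — FU → AL2|MU0|ME0|BR1|rd1|wr0

issued = [0, 1, 2]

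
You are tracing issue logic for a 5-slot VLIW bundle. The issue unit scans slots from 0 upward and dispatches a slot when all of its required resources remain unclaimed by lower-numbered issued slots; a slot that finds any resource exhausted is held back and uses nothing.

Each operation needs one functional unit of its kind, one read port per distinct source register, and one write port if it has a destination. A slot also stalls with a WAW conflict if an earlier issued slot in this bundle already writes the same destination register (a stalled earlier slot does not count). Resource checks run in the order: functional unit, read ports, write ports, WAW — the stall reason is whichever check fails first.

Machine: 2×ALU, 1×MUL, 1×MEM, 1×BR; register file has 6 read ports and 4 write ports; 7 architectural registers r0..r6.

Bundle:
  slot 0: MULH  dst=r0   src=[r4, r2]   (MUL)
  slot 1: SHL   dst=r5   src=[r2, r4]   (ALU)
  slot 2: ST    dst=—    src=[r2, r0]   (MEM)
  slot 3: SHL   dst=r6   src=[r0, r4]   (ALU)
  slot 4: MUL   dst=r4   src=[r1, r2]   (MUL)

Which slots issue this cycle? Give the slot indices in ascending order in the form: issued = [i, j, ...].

  0. MUL→r0 ⇒ go  {2A/0Mu/1Ld/1B | 4r 3w}
  1. ALU→r5 ⇒ go  {1A/0Mu/1Ld/1B | 2r 2w}
  2. MEM ⇒ go  {1A/0Mu/0Ld/1B | 0r 2w}
  3. ALU→r6 ⇒ no(RD_PORT)  {1A/0Mu/0Ld/1B | 0r 2w}
  4. MUL→r4 ⇒ no(FU)  {1A/0Mu/0Ld/1B | 0r 2w}

issued = [0, 1, 2]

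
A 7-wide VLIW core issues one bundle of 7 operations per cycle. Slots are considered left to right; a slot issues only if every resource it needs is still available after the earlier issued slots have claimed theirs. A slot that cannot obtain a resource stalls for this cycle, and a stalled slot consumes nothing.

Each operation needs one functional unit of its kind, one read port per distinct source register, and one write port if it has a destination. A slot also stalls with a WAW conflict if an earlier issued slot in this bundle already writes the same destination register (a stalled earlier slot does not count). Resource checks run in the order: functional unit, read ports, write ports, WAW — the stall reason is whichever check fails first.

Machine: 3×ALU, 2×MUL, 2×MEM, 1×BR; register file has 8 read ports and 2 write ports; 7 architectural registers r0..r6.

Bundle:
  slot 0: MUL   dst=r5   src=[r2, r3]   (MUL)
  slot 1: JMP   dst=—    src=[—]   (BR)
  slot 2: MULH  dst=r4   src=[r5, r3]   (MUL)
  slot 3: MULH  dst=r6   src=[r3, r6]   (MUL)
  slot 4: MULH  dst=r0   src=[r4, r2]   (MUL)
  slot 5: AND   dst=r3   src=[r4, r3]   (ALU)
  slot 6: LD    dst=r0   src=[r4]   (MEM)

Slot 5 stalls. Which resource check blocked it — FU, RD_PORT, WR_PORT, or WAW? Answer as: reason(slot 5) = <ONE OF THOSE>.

reason(slot 5) = WR_PORT

  0. MUL→r5 ⇒ go  {3A/1Mu/2Ld/1B | 6r 1w}
  1. BR ⇒ go  {3A/1Mu/2Ld/0B | 6r 1w}
  2. MUL→r4 ⇒ go  {3A/0Mu/2Ld/0B | 4r 0w}
  3. MUL→r6 ⇒ no(FU)  {3A/0Mu/2Ld/0B | 4r 0w}
  4. MUL→r0 ⇒ no(FU)  {3A/0Mu/2Ld/0B | 4r 0w}
  5. ALU→r3 ⇒ no(WR_PORT)  {3A/0Mu/2Ld/0B | 4r 0w}
  6. MEM→r0 ⇒ no(WR_PORT)  {3A/0Mu/2Ld/0B | 4r 0w}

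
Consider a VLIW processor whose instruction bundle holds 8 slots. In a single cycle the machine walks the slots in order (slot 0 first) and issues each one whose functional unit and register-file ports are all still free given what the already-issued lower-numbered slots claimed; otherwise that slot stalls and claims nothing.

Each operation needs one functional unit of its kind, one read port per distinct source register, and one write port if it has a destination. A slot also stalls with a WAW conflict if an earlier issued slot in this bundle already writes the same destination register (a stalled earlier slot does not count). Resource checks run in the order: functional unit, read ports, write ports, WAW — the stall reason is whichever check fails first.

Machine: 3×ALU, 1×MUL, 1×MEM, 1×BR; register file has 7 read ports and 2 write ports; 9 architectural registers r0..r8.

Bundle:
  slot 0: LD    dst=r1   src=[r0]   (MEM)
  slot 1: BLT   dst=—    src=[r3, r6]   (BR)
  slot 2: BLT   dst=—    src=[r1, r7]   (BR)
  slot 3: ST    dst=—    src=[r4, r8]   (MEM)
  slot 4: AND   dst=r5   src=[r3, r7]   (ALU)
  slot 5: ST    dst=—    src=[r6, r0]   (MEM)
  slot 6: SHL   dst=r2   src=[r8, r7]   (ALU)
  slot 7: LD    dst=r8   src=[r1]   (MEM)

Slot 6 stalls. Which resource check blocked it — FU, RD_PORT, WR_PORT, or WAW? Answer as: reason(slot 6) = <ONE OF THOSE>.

(0) want 1×MEM +1rd +1wr — yes → AL3|MU1|ME0|BR1|rd6|wr1
(1) want 1×BR +2rd +0wr — yes → AL3|MU1|ME0|BR0|rd4|wr1
(2) want 1×BR +2rd +0wr — FU → AL3|MU1|ME0|BR0|rd4|wr1
(3) want 1×MEM +2rd +0wr — FU → AL3|MU1|ME0|BR0|rd4|wr1
(4) want 1×ALU +2rd +1wr — yes → AL2|MU1|ME0|BR0|rd2|wr0
(5) want 1×MEM +2rd +0wr — FU → AL2|MU1|ME0|BR0|rd2|wr0
(6) want 1×ALU +2rd +1wr — WR_PORT → AL2|MU1|ME0|BR0|rd2|wr0
(7) want 1×MEM +1rd +1wr — FU → AL2|MU1|ME0|BR0|rd2|wr0

reason(slot 6) = WR_PORT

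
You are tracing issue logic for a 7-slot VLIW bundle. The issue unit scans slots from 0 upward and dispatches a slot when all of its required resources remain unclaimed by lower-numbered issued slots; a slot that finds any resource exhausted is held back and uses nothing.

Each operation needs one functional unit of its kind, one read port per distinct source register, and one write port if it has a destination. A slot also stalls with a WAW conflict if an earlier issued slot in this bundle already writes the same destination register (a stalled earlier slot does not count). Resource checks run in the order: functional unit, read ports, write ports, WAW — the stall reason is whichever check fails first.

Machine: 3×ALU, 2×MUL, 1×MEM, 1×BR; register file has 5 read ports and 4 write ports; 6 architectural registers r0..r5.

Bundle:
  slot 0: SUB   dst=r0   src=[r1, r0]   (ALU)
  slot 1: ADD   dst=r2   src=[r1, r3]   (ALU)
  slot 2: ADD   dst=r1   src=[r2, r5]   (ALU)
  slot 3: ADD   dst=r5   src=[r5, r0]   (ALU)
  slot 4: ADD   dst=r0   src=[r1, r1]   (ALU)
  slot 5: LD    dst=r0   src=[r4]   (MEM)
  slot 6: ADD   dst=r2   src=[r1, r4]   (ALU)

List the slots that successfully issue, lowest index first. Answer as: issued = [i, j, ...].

issued = [0, 1]

slot 0 (ALU): ISSUE — free A2,Mu2,Ld1,B1 rp3 wp3
slot 1 (ALU): ISSUE — free A1,Mu2,Ld1,B1 rp1 wp2
slot 2 (ALU): stall RD_PORT — free A1,Mu2,Ld1,B1 rp1 wp2
slot 3 (ALU): stall RD_PORT — free A1,Mu2,Ld1,B1 rp1 wp2
slot 4 (ALU): stall WAW — free A1,Mu2,Ld1,B1 rp1 wp2
slot 5 (MEM): stall WAW — free A1,Mu2,Ld1,B1 rp1 wp2
slot 6 (ALU): stall RD_PORT — free A1,Mu2,Ld1,B1 rp1 wp2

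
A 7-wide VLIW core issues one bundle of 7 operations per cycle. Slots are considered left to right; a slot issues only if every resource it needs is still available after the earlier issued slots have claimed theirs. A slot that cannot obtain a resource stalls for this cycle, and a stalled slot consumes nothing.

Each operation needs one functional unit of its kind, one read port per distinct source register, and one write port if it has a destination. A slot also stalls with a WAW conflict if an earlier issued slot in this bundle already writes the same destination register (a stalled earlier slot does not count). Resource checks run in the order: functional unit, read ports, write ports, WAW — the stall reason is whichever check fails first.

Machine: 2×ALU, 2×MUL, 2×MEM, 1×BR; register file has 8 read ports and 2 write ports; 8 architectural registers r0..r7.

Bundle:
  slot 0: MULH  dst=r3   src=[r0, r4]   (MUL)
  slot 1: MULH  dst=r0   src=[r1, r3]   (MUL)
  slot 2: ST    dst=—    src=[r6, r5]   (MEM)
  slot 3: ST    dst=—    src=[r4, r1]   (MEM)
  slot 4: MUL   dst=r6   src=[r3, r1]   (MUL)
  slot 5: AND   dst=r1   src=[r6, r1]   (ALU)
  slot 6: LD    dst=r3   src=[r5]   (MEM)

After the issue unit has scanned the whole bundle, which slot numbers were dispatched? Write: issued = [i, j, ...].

issued = [0, 1, 2, 3]

[0] MUL needs rd=2 wr=1: ok; after: ALU=2 MUL=1 MEM=2 BR=1, R=6, W=1
[1] MUL needs rd=2 wr=1: ok; after: ALU=2 MUL=0 MEM=2 BR=1, R=4, W=0
[2] MEM needs rd=2 wr=0: ok; after: ALU=2 MUL=0 MEM=1 BR=1, R=2, W=0
[3] MEM needs rd=2 wr=0: ok; after: ALU=2 MUL=0 MEM=0 BR=1, R=0, W=0
[4] MUL needs rd=2 wr=1: FU; after: ALU=2 MUL=0 MEM=0 BR=1, R=0, W=0
[5] ALU needs rd=2 wr=1: RD_PORT; after: ALU=2 MUL=0 MEM=0 BR=1, R=0, W=0
[6] MEM needs rd=1 wr=1: FU; after: ALU=2 MUL=0 MEM=0 BR=1, R=0, W=0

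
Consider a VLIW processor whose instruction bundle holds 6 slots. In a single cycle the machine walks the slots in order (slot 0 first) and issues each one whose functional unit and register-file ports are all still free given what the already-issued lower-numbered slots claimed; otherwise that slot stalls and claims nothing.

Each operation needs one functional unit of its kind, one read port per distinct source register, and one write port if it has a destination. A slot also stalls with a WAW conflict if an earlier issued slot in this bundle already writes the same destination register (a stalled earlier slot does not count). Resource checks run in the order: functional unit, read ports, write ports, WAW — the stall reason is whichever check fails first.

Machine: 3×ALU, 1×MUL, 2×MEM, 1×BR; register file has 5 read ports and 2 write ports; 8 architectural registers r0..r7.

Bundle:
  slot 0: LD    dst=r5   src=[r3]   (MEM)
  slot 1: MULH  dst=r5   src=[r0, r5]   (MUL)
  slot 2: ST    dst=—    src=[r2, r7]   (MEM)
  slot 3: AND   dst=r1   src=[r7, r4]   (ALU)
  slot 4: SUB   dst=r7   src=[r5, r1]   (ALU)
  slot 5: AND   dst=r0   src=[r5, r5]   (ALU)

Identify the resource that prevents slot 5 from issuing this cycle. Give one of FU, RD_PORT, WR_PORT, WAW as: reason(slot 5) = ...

[0] MEM needs rd=1 wr=1: ok; after: ALU=3 MUL=1 MEM=1 BR=1, R=4, W=1
[1] MUL needs rd=2 wr=1: WAW; after: ALU=3 MUL=1 MEM=1 BR=1, R=4, W=1
[2] MEM needs rd=2 wr=0: ok; after: ALU=3 MUL=1 MEM=0 BR=1, R=2, W=1
[3] ALU needs rd=2 wr=1: ok; after: ALU=2 MUL=1 MEM=0 BR=1, R=0, W=0
[4] ALU needs rd=2 wr=1: RD_PORT; after: ALU=2 MUL=1 MEM=0 BR=1, R=0, W=0
[5] ALU needs rd=1 wr=1: RD_PORT; after: ALU=2 MUL=1 MEM=0 BR=1, R=0, W=0

reason(slot 5) = RD_PORT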